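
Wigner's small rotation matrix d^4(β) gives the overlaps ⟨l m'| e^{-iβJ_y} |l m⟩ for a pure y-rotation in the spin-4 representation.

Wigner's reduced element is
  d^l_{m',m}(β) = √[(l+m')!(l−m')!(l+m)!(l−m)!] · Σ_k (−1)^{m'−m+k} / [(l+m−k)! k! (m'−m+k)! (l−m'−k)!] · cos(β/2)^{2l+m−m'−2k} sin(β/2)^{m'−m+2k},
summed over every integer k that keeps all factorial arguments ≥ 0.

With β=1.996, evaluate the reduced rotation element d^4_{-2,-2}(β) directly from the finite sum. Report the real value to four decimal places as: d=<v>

d^4_{-2,-2}(β=1.996) via Wigner's sum:
c=cos(1.996/2)=0.541984, s=sin(1.996/2)=0.840389; N=√[2·720·2·720]=1440.000000
Admissible k: 0..2 (factorial args all ≥0)
  k=0: (−1)^0·1440.0000/(1440)·0.5420^8·0.8404^0 = +0.007445
  k=1: (−1)^1·1440.0000/(120)·0.5420^6·0.8404^2 = -0.214813
  k=2: (−1)^2·1440.0000/(96)·0.5420^4·0.8404^4 = +0.645592
d^4_{-2,-2}(1.996) = +0.007445 -0.214813 +0.645592 = +0.438225

d=0.4382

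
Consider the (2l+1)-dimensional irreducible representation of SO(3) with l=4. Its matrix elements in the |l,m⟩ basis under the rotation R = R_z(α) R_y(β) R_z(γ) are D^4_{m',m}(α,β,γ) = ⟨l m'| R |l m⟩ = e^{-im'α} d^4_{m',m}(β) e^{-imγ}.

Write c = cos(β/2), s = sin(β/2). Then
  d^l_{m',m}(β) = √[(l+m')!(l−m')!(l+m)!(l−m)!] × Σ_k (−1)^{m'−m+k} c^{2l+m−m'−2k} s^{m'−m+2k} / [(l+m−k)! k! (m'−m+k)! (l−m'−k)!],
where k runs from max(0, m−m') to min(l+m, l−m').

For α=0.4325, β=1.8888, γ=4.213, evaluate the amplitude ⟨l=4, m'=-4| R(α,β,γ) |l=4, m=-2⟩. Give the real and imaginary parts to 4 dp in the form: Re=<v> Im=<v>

D^4_{-4,-2}(0.4325,1.8888,4.213) = e^{-i·-4·0.4325}·d^4_{-4,-2}(1.8888)·e^{-i·-2·4.213}. Compute d first:
With c≡cos(β/2)=0.586229 and s≡sin(β/2)=0.810145, N=[1·40320·2·720]^{1/2}=7619.763776
k∈{2} keeps every argument non-negative
  k=2: (−1)^0·7619.7638/(1440)·0.5862^6·0.8101^2 = +0.140964
d^4_{-4,-2}(1.8888) = +0.140964
Attach z-rotation phases: D = e^{-i(-4)(0.4325)}·(+0.140964)·e^{-i(-2)(4.213)} = -0.104928-0.094133i

Re=-0.1049 Im=-0.0941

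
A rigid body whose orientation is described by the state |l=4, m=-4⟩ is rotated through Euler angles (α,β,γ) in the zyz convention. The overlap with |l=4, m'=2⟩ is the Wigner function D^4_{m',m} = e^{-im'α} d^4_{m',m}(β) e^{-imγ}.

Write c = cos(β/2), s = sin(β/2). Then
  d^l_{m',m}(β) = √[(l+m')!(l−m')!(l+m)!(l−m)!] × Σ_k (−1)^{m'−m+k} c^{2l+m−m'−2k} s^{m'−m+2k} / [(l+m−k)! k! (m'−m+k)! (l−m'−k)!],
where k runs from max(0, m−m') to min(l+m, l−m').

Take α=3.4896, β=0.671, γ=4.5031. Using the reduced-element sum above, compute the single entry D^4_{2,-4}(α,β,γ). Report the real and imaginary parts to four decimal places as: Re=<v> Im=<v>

D^4_{2,-4}(3.4896,0.671,4.5031) = e^{-i·2·3.4896}·d^4_{2,-4}(0.671)·e^{-i·-4·4.5031}. Compute d first:
With c≡cos(β/2)=0.944246 and s≡sin(β/2)=0.329241, N=[720·2·1·40320]^{1/2}=7619.763776
The bounds max(0,m−m')=0 and min(l+m,l−m')=0 give 1 term
  k=0: (−1)^6·7619.7638/(1440)·0.9442^2·0.3292^6 = +0.006009
d^4_{2,-4}(0.671) = +0.006009
D = (+0.767404-0.641164i)·(+0.006009)·(+0.669578-0.742742i) = +0.000226-0.006005i

Re=0.0002 Im=-0.0060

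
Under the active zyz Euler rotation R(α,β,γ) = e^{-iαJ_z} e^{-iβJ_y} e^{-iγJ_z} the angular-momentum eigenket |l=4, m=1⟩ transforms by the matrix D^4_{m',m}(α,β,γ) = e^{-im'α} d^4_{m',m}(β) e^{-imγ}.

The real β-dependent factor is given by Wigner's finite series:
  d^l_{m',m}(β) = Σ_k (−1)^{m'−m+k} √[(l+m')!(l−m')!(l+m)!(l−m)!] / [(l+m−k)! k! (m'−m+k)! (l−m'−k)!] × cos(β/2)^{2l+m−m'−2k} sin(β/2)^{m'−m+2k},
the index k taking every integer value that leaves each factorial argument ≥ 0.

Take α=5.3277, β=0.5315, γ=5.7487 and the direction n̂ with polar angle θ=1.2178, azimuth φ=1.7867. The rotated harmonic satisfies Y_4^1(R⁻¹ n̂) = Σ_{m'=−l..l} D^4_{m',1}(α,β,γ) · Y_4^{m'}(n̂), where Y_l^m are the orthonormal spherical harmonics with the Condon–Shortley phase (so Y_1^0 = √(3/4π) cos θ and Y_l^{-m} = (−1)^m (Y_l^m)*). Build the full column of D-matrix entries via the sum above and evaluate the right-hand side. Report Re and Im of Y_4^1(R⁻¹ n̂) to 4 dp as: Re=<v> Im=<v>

Need the full column D^4_{m',1} for m'=−4..4 at α=5.3277, β=0.5315, γ=5.7487.
cos(β/2)=0.964896, sin(β/2)=0.262633
d^4_{-4,1}: single k=5 term ⇒ +0.008400;  D = -0.008311+0.001221i
d^4_{-3,1}: k∈[4..5] ⇒ +0.054555 -0.002425 = +0.052130;  D = -0.035958-0.037744i
d^4_{-2,1}: k∈[3..5] ⇒ +0.214272 -0.023812 +0.000353 = +0.190813;  D = +0.036844-0.187222i
d^4_{-1,1}: k∈[2..5] ⇒ +0.556649 -0.123720 +0.004583 -0.000023 = +0.437489;  D = +0.399288-0.178790i
d^4_{0,1}: k∈[1..4] ⇒ +0.914592 -0.406552 +0.030120 -0.000372 = +0.537787;  D = +0.462783+0.273948i
d^4_{1,1}: k∈[0..3] ⇒ +0.751352 -0.834973 +0.123720 -0.003055 = +0.037044;  D = +0.002991+0.036923i
d^4_{2,1}: k∈[0..2] ⇒ -0.867658 +0.321408 -0.015875 = -0.562125;  D = +0.431332-0.360467i
d^4_{3,1}: k∈[0..1] ⇒ +0.441826 -0.054555 = +0.387271;  D = -0.374319-0.099316i
d^4_{4,1}: single k=0 term ⇒ -0.113382;  D = +0.039513+0.106274i
Y_4^{m'}(θ=1.2178,φ=1.7867) and Σ D·Y over m':
  (-0.0083+0.0012i)·(+0.2229-0.2608i)  (-0.0360-0.0377i)·(+0.2157+0.2851i)  (+0.0368-0.1872i)·(+0.0437-0.0201i)  (+0.3993-0.1788i)·(+0.0711+0.3243i)  (+0.4628+0.2739i)·(-0.0090+0.0000i)  (+0.0030+0.0369i)·(-0.0711+0.3243i)  (+0.4313-0.3605i)·(+0.0437+0.0201i)  (-0.3743-0.0993i)·(-0.2157+0.2851i)  (+0.0395+0.1063i)·(+0.2229+0.2608i)
Y_4^1(R⁻¹ n̂) = +0.185578+0.029388i

Re=0.1856 Im=0.0294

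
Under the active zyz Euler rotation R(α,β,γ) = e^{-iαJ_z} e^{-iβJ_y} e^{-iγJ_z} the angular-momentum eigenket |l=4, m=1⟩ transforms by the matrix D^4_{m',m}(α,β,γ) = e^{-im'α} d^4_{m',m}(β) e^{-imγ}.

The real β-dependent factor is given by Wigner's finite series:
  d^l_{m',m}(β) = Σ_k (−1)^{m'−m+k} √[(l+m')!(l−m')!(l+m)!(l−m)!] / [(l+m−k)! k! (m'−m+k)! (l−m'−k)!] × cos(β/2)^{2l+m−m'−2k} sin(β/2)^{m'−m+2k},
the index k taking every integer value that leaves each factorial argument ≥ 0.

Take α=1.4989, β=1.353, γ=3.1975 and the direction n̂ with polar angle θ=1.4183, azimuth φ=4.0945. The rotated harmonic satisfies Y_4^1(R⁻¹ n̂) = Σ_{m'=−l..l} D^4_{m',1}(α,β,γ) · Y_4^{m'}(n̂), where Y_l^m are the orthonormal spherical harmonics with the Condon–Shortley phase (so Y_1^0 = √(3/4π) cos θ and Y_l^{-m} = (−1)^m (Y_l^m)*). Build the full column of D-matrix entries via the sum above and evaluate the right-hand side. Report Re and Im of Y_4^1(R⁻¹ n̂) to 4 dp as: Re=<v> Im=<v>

Need the full column D^4_{m',1} for m'=−4..4 at α=1.4989, β=1.353, γ=3.1975.
cos(β/2)=0.779769, sin(β/2)=0.626068
d^4_{-4,1}: single k=5 term ⇒ +0.341270;  D = -0.321334+0.114932i
d^4_{-3,1}: k∈[4..5] ⇒ +0.751393 -0.290623 = +0.460771;  D = +0.123611+0.443881i
d^4_{-2,1}: k∈[3..5] ⇒ +1.000479 -0.967409 +0.124724 = +0.157794;  D = +0.154658-0.031302i
d^4_{-1,1}: k∈[2..5] ⇒ +0.881125 -1.704000 +0.549225 -0.023603 = -0.297253;  D = +0.037887+0.294829i
d^4_{0,1}: k∈[1..4] ⇒ +0.490791 -1.898275 +1.223686 -0.131471 = -0.315268;  D = +0.314776-0.017617i
d^4_{1,1}: k∈[0..3] ⇒ +0.136687 -1.321687 +1.704000 -0.366150 = +0.152849;  D = -0.002444+0.152830i
d^4_{2,1}: k∈[0..2] ⇒ -0.465606 +1.500718 -0.644939 = +0.390173;  D = +0.388667+0.034246i
d^4_{3,1}: k∈[0..1] ⇒ +0.699371 -0.751393 = -0.052022;  D = -0.008277+0.051360i
d^4_{4,1}: single k=0 term ⇒ -0.529404;  D = +0.515259+0.121557i
Y_4^{m'}(θ=1.4183,φ=4.0945) and Σ D·Y over m':
  (-0.3213+0.1149i)·(-0.3310+0.2623i)  (+0.1236+0.4439i)·(+0.1763+0.0512i)  (+0.1547-0.0313i)·(+0.0901+0.2588i)  (+0.0379+0.2948i)·(+0.1168-0.1643i)  (+0.3148-0.0176i)·(+0.2461+0.0000i)  (-0.0024+0.1528i)·(-0.1168-0.1643i)  (+0.3887+0.0342i)·(+0.0901-0.2588i)  (-0.0083+0.0514i)·(-0.1763+0.0512i)  (+0.5153+0.1216i)·(-0.3310-0.2623i)
Y_4^1(R⁻¹ n̂) = +0.157072-0.276466i

Re=0.1571 Im=-0.2765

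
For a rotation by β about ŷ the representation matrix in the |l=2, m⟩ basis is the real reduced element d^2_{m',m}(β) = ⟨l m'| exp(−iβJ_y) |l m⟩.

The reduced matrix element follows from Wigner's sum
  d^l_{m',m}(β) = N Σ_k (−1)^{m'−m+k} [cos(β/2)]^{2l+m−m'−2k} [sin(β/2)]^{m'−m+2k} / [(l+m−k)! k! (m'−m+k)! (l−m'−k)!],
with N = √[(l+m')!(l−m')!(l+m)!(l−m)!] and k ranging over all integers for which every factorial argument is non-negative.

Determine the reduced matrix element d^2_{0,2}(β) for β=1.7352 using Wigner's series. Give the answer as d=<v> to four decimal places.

d^2_{0,2}(β=1.7352) via Wigner's sum:
With c≡cos(β/2)=0.646659 and s≡sin(β/2)=0.762779, N=[2·2·24·1]^{1/2}=9.797959
Admissible k: 2..2 (factorial args all ≥0)
  k=2: (−1)^0·9.7980/(4)·0.6467^2·0.7628^2 = +0.595969
d^2_{0,2}(1.7352) = +0.595969

d=0.5960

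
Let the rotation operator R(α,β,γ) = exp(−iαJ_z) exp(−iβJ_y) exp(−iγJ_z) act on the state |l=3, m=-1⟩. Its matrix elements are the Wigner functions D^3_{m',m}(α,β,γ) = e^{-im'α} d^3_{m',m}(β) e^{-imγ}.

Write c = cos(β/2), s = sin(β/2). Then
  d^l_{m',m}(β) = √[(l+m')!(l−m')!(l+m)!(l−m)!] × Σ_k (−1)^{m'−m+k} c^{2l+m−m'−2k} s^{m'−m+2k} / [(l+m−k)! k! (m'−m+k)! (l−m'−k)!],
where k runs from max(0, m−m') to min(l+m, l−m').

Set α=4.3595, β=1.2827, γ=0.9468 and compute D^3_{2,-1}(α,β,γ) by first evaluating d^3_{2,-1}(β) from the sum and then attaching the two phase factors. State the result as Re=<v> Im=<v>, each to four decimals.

Re=-0.0411 Im=0.5009

Split into d^3_{2,-1}(β=1.2827) × two z-phases.
Half-angle: c=0.801289, s=0.598278. N=√(120·1·2·24)=75.894664
Admissible k: 0..1 (factorial args all ≥0)
  k=0: (−1)^3·75.8947/(12)·0.8013^3·0.5983^3 = -0.696796
  k=1: (−1)^4·75.8947/(24)·0.8013^1·0.5983^5 = +0.194224
d^3_{2,-1}(1.2827) = -0.696796 +0.194224 = -0.502572
D = (-0.761107-0.648626i)·(-0.502572)·(+0.584283+0.811550i) = -0.041055+0.500892i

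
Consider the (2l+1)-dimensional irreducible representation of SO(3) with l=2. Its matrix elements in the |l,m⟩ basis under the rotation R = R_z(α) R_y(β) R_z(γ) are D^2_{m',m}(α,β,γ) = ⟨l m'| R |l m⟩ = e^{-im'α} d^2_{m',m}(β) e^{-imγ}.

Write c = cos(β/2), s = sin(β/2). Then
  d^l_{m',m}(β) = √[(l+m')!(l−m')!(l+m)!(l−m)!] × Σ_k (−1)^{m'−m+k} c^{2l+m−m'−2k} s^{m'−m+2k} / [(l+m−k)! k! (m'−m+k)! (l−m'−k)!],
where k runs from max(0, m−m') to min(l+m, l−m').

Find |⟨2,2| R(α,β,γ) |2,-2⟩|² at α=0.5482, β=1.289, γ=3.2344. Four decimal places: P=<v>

First d^2_{2,-2}(β=1.289), then the phase factors e^{-i(2)α} and e^{-i(-2)γ}:
Half-angle: c=0.799400, s=0.600799. N=√(24·1·1·24)=24.000000
The bounds max(0,m−m')=0 and min(l+m,l−m')=0 give 1 term
  k=0: (−1)^4·24.0000/(24)·0.7994^0·0.6008^4 = +0.130292
d^2_{2,-2}(1.289) = +0.130292
|D^2_{2,-2}|² = |d^2_{2,-2}(β)|² = (+0.130292)² = 0.016976 (the z-rotation phases have unit modulus)

P=0.0170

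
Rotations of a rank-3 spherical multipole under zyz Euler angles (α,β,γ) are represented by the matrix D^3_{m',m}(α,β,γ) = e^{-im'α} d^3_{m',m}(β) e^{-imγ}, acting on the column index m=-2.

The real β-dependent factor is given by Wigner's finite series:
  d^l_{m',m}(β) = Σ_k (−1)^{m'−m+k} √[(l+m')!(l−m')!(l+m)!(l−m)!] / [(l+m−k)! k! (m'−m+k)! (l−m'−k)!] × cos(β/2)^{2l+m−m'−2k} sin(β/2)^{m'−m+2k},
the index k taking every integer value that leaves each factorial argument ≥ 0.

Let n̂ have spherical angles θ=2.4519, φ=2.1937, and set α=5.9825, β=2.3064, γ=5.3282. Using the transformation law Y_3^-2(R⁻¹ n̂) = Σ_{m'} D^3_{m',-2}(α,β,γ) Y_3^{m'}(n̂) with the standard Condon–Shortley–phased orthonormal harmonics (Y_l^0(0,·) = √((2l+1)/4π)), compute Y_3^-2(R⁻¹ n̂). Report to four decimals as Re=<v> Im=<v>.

Need the full column D^3_{m',-2} for m'=−3..3 at α=5.9825, β=2.3064, γ=5.3282.
cos(β/2)=0.405565, sin(β/2)=0.914066
d^3_{-3,-2}: single k=1 term ⇒ +0.024567;  D = -0.023245-0.007951i
d^3_{-2,-2}: k∈[0..1] ⇒ +0.004450 -0.113023 = -0.108573;  D = +0.087714+0.063987i
d^3_{-1,-2}: k∈[0..1] ⇒ -0.031716 +0.322213 = +0.290497;  D = -0.173451-0.233031i
d^3_{0,-2}: k∈[0..1] ⇒ +0.123810 -0.628914 = -0.505104;  D = +0.168053+0.476328i
d^3_{1,-2}: k∈[0..1] ⇒ -0.322213 +0.818368 = +0.496155;  D = -0.019092-0.495788i
d^3_{2,-2}: k∈[0..1] ⇒ +0.574118 -0.583266 = -0.009148;  D = -0.002371+0.008836i
d^3_{3,-2}: single k=0 term ⇒ -0.633905;  D = -0.338268+0.536107i
Y_3^{m'}(θ=2.4519,φ=2.1937) and Σ D·Y over m':
  (-0.0232-0.0080i)·(+0.1028-0.0316i)  (+0.0877+0.0640i)·(+0.1019-0.3025i)  (-0.1735-0.2330i)·(-0.2370-0.3300i)  (+0.1681+0.4763i)·(+0.0070+0.0000i)  (-0.0191-0.4958i)·(+0.2370-0.3300i)  (-0.0024+0.0088i)·(+0.1019+0.3025i)  (-0.3383+0.5361i)·(-0.1028-0.0316i)
Y_3^-2(R⁻¹ n̂) = -0.128304-0.059726i

Re=-0.1283 Im=-0.0597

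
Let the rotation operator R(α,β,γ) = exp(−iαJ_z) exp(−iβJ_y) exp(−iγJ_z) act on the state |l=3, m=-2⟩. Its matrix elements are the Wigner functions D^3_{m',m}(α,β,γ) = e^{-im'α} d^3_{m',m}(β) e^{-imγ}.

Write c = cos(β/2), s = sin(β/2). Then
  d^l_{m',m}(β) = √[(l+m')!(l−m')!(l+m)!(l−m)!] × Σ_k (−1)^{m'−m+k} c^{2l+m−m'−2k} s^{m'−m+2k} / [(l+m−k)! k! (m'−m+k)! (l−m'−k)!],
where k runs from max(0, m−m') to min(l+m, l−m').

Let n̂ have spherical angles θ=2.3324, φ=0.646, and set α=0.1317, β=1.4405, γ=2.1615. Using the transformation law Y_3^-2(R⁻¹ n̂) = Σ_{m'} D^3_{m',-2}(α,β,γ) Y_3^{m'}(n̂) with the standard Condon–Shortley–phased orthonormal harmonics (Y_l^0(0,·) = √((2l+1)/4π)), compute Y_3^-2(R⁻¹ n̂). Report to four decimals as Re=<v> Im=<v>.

Need the full column D^3_{m',-2} for m'=−3..3 at α=0.1317, β=1.4405, γ=2.1615.
cos(β/2)=0.751641, sin(β/2)=0.659573
d^3_{-3,-2}: single k=1 term ⇒ +0.387606;  D = +0.002214-0.387599i
d^3_{-2,-2}: k∈[0..1] ⇒ +0.180328 -0.694283 = -0.513956;  D = +0.064582+0.509882i
d^3_{-1,-2}: k∈[0..1] ⇒ -0.500397 +0.770635 = +0.270239;  D = -0.068869-0.261316i
d^3_{0,-2}: k∈[0..1] ⇒ +0.760549 -0.585641 = +0.174908;  D = -0.066399-0.161814i
d^3_{1,-2}: k∈[0..1] ⇒ -0.770635 +0.296704 = -0.473931;  D = +0.235935+0.411030i
d^3_{2,-2}: k∈[0..1] ⇒ +0.534615 -0.082333 = +0.452282;  D = -0.274718-0.359289i
d^3_{3,-2}: single k=0 term ⇒ -0.229826;  D = +0.162364+0.162659i
Y_3^{m'}(θ=2.3324,φ=0.646) and Σ D·Y over m':
  (+0.0022-0.3876i)·(-0.0568-0.1476i)  (+0.0646+0.5099i)·(-0.1017+0.3551i)  (-0.0689-0.2613i)·(+0.2579-0.1945i)  (-0.0664-0.1618i)·(+0.1594+0.0000i)  (+0.2359+0.4110i)·(-0.2579-0.1945i)  (-0.2747-0.3593i)·(-0.1017-0.3551i)  (+0.1624+0.1627i)·(+0.0568-0.1476i)
Y_3^-2(R⁻¹ n̂) = -0.371515-0.119562i

Re=-0.3715 Im=-0.1196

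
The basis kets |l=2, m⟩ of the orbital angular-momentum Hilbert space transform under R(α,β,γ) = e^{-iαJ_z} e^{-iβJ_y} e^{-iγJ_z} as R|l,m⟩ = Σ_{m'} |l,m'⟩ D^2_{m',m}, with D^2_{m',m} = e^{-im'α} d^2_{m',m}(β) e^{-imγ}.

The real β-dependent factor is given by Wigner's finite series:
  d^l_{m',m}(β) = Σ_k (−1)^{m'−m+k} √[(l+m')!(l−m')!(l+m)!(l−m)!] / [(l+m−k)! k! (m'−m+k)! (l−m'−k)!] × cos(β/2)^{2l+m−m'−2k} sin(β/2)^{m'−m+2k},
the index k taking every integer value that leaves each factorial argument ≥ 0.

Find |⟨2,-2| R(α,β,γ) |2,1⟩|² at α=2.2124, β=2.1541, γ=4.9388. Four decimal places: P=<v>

P=0.4188

Split into d^2_{-2,1}(β=2.1541) × two z-phases.
Half-angle: c=0.473928, s=0.880564. N=√(1·24·6·1)=12.000000
k∈{3} keeps every argument non-negative
  k=3: (−1)^0·12.0000/(6)·0.4739^1·0.8806^3 = +0.647179
d^2_{-2,1}(2.1541) = +0.647179
|D^2_{-2,1}|² = |d^2_{-2,1}(β)|² = (+0.647179)² = 0.418841 (the z-rotation phases have unit modulus)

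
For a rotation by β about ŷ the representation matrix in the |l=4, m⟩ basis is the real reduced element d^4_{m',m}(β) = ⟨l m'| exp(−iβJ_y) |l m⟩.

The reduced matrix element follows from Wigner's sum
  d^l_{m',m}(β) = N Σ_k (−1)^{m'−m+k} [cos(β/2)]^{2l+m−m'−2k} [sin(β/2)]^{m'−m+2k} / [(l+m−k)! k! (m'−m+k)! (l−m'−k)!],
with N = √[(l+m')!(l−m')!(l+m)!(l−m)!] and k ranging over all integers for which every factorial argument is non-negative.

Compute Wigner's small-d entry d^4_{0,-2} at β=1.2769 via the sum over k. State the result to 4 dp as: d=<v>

d=-0.1494

d^4_{0,-2}(β=1.2769) via Wigner's sum:
c=cos(1.2769/2)=0.803020, s=sin(1.2769/2)=0.595951; N=√[24·24·2·720]=910.735966
Admissible k: 0..2 (factorial args all ≥0)
  k=0: (−1)^2·910.7360/(96)·0.8030^6·0.5960^2 = +0.903447
  k=1: (−1)^3·910.7360/(36)·0.8030^4·0.5960^4 = -1.326906
  k=2: (−1)^4·910.7360/(96)·0.8030^2·0.5960^6 = +0.274056
d^4_{0,-2}(1.2769) = +0.903447 -1.326906 +0.274056 = -0.149402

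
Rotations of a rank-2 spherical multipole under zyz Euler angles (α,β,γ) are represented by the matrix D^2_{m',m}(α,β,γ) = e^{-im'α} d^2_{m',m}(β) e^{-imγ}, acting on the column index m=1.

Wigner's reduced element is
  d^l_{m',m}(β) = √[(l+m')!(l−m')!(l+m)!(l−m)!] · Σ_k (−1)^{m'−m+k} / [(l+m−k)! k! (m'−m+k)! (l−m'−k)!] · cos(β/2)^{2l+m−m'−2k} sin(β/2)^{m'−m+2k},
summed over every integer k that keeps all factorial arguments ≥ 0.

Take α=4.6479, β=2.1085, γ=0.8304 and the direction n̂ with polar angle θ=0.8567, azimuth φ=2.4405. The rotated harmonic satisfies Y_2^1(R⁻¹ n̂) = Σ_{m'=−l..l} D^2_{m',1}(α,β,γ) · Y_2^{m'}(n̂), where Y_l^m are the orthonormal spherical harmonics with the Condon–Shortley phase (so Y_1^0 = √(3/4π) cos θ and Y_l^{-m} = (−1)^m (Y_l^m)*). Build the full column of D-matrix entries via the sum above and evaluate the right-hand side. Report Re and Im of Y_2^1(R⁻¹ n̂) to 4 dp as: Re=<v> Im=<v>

Need the full column D^2_{m',1} for m'=−2..2 at α=4.6479, β=2.1085, γ=0.8304.
cos(β/2)=0.493880, sin(β/2)=0.869530
d^2_{-2,1}: single k=3 term ⇒ +0.649389;  D = -0.372769+0.531743i
d^2_{-1,1}: k∈[2..3] ⇒ +0.553265 -0.571661 = -0.018396;  D = +0.014351+0.011508i
d^2_{0,1}: k∈[1..2] ⇒ +0.256581 -0.795336 = -0.538755;  D = -0.363434+0.397710i
d^2_{1,1}: k∈[0..1] ⇒ +0.059496 -0.553265 = -0.493769;  D = -0.342278-0.355885i
d^2_{2,1}: single k=0 term ⇒ -0.209498;  D = +0.160040-0.135190i
Y_2^{m'}(θ=0.8567,φ=2.4405) and Σ D·Y over m':
  (-0.3728+0.5317i)·(+0.0370+0.2175i)  (+0.0144+0.0115i)·(-0.2922-0.2466i)  (-0.3634+0.3977i)·(+0.0905+0.0000i)  (-0.3423-0.3559i)·(+0.2922-0.2466i)  (+0.1600-0.1352i)·(+0.0370-0.2175i)
Y_2^1(R⁻¹ n̂) = -0.374913-0.091670i

Re=-0.3749 Im=-0.0917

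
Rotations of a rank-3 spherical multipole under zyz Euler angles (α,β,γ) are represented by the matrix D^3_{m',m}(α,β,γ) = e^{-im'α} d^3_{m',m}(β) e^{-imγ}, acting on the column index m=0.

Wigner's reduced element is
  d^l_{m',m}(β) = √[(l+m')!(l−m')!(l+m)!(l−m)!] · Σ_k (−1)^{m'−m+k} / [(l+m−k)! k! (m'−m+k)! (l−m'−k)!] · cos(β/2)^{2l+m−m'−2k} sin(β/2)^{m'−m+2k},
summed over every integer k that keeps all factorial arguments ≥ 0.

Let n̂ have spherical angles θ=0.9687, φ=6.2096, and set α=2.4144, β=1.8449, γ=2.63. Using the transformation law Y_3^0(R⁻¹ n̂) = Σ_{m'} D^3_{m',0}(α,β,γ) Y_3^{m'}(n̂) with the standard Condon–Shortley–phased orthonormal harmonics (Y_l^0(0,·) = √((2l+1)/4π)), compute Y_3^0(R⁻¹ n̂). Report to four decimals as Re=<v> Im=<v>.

Re=-0.0195 Im=0.0000

Need the full column D^3_{m',0} for m'=−3..3 at α=2.4144, β=1.8449, γ=2.63.
cos(β/2)=0.603869, sin(β/2)=0.797083
d^3_{-3,0}: single k=3 term ⇒ +0.498718;  D = +0.286019+0.408550i
d^3_{-2,0}: k∈[2..3] ⇒ +0.462743 -0.806235 = -0.343492;  D = -0.039896+0.341167i
d^3_{-1,0}: k∈[1..3] ⇒ +0.221722 -1.158916 +0.673058 = -0.264136;  D = +0.197321-0.175591i
d^3_{0,0}: k∈[0..3] ⇒ +0.048491 -0.760364 +1.324779 -0.256462 = +0.356444;  D = +0.356444+0.000000i
d^3_{1,0}: k∈[0..2] ⇒ -0.221722 +1.158916 -0.673058 = +0.264136;  D = -0.197321-0.175591i
d^3_{2,0}: k∈[0..1] ⇒ +0.462743 -0.806235 = -0.343492;  D = -0.039896-0.341167i
d^3_{3,0}: single k=0 term ⇒ -0.498718;  D = -0.286019+0.408550i
Y_3^{m'}(θ=0.9687,φ=6.2096) and Σ D·Y over m':
  (+0.2860+0.4085i)·(+0.2279+0.0511i)  (-0.0399+0.3412i)·(+0.3889+0.0577i)  (+0.1973-0.1756i)·(+0.1604+0.0118i)  (+0.3564+0.0000i)·(-0.2951+0.0000i)  (-0.1973-0.1756i)·(-0.1604+0.0118i)  (-0.0399-0.3412i)·(+0.3889-0.0577i)  (-0.2860+0.4085i)·(-0.2279+0.0511i)
Y_3^0(R⁻¹ n̂) = -0.019519+0.000000i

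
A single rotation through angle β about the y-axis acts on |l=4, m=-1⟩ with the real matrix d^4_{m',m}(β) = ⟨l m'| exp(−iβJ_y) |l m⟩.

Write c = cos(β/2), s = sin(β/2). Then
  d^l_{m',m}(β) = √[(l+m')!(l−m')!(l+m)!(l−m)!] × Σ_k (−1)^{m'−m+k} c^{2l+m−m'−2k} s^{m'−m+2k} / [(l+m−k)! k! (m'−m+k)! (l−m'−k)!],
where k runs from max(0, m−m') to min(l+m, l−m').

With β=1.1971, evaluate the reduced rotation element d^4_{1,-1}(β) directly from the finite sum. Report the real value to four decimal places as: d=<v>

d^4_{1,-1}(β=1.1971) via Wigner's sum:
Half-angle: c=0.826153, s=0.563445. N=√(120·6·6·120)=720.000000
Admissible k: 0..3 (factorial args all ≥0)
  k=0: (−1)^2·720.0000/(72)·0.8262^6·0.5634^2 = +1.009410
  k=1: (−1)^3·720.0000/(24)·0.8262^4·0.5634^4 = -1.408545
  k=2: (−1)^4·720.0000/(48)·0.8262^2·0.5634^6 = +0.327584
  k=3: (−1)^5·720.0000/(720)·0.8262^0·0.5634^8 = -0.010158
d^4_{1,-1}(1.1971) = +1.009410 -1.408545 +0.327584 -0.010158 = -0.081709

d=-0.0817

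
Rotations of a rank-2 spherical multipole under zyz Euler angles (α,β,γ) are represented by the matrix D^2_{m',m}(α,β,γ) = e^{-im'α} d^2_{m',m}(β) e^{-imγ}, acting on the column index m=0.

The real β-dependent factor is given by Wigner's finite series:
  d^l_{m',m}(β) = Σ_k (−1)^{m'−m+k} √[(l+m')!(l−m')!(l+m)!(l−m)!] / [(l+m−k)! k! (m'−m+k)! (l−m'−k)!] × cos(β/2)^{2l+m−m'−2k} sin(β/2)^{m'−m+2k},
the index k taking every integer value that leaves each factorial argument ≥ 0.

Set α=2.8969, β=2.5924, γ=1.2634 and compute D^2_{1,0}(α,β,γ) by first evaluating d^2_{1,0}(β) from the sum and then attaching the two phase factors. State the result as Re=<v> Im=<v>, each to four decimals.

Re=-0.5291 Im=-0.1321

D^2_{1,0}(2.8969,2.5924,1.2634) = e^{-i·1·2.8969}·d^2_{1,0}(2.5924)·e^{-i·0·1.2634}. Compute d first:
Half-angle: c=0.271158, s=0.962535. N=√(6·1·2·2)=4.898979
Admissible k: 0..1 (factorial args all ≥0)
  k=0: (−1)^1·4.8990/(2)·0.2712^3·0.9625^1 = -0.047007
  k=1: (−1)^2·4.8990/(2)·0.2712^1·0.9625^3 = +0.592308
d^2_{1,0}(2.5924) = -0.047007 +0.592308 = +0.545302
D = (-0.970212-0.242258i)·(+0.545302)·(+1.000000+0.000000i) = -0.529058-0.132104i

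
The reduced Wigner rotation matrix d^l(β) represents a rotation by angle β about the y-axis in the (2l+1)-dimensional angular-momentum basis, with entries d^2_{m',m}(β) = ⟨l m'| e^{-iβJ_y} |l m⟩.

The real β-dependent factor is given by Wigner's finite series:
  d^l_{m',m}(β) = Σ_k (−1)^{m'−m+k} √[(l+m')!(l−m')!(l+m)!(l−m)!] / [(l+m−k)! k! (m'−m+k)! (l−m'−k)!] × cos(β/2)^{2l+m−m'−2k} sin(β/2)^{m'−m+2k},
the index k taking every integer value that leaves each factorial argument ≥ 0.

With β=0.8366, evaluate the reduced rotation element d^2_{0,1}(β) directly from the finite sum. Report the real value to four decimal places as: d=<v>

d^2_{0,1}(β=0.8366) via Wigner's sum:
c=cos(0.8366/2)=0.913781, s=sin(0.8366/2)=0.406208; N=√[2·2·6·1]=4.898979
The bounds max(0,m−m')=1 and min(l+m,l−m')=2 give 2 terms
  k=1: (−1)^0·4.8990/(2)·0.9138^3·0.4062^1 = +0.759189
  k=2: (−1)^1·4.8990/(2)·0.9138^1·0.4062^3 = -0.150024
d^2_{0,1}(0.8366) = +0.759189 -0.150024 = +0.609164

d=0.6092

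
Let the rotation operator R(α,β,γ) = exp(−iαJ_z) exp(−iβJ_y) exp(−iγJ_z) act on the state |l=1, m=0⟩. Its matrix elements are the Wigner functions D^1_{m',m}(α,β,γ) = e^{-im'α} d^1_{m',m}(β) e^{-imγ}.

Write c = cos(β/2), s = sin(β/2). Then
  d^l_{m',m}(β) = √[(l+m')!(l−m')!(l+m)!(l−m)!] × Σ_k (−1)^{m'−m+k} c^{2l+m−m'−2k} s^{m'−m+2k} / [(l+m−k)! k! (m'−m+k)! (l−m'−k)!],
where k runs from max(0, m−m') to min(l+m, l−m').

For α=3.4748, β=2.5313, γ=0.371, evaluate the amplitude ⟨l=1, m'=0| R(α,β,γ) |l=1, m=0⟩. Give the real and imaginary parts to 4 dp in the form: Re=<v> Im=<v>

First d^1_{0,0}(β=2.5313), then the phase factors e^{-i(0)α} and e^{-i(0)γ}:
Half-angle: c=0.300433, s=0.953803. N=√(1·1·1·1)=1.000000
k∈{0,1} keeps every argument non-negative
  k=0: (−1)^0·1.0000/(1)·0.3004^2·0.9538^0 = +0.090260
  k=1: (−1)^1·1.0000/(1)·0.3004^0·0.9538^2 = -0.909740
d^1_{0,0}(2.5313) = +0.090260 -0.909740 = -0.819480
Attach z-rotation phases: D = e^{-i(0)(3.4748)}·(-0.819480)·e^{-i(0)(0.371)} = -0.819480+0.000000i

Re=-0.8195 Im=0.0000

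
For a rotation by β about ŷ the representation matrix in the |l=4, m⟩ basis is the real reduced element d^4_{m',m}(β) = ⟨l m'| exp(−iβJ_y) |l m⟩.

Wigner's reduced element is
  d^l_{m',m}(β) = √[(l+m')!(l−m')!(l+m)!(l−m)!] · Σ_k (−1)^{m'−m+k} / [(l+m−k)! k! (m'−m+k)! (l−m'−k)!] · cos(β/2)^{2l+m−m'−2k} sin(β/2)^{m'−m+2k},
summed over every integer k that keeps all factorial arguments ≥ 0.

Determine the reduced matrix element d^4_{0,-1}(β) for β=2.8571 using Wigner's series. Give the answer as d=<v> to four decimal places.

d=0.5193

d^4_{0,-1}(β=2.8571) via Wigner's sum:
With c≡cos(β/2)=0.141767 and s≡sin(β/2)=0.989900, N=[24·24·6·120]^{1/2}=643.987578
The bounds max(0,m−m')=0 and min(l+m,l−m')=3 give 4 terms
  k=0: (−1)^1·643.9876/(144)·0.1418^7·0.9899^1 = -0.000005
  k=1: (−1)^2·643.9876/(24)·0.1418^5·0.9899^3 = +0.001490
  k=2: (−1)^3·643.9876/(24)·0.1418^3·0.9899^5 = -0.072669
  k=3: (−1)^4·643.9876/(144)·0.1418^1·0.9899^7 = +0.590514
d^4_{0,-1}(2.8571) = -0.000005 +0.001490 -0.072669 +0.590514 = +0.519330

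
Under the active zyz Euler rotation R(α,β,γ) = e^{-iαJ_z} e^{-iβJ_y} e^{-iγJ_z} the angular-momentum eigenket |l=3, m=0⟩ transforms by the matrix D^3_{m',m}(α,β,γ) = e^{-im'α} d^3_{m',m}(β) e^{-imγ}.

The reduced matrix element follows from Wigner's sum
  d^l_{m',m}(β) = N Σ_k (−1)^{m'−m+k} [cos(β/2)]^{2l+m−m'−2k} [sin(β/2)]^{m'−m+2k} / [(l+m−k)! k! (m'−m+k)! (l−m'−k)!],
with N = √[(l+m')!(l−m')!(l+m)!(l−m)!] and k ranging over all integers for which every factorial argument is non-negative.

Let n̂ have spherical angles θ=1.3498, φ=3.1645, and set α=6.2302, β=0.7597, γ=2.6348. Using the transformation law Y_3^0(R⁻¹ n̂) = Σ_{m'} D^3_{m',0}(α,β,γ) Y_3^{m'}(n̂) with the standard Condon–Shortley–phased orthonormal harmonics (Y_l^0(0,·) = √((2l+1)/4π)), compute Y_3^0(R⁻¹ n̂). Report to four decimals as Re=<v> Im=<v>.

Re=0.3231 Im=0.0000

Need the full column D^3_{m',0} for m'=−3..3 at α=6.2302, β=0.7597, γ=2.6348.
cos(β/2)=0.928720, sin(β/2)=0.370781
d^3_{-3,0}: single k=3 term ⇒ +0.182609;  D = +0.180307-0.028905i
d^3_{-2,0}: k∈[2..3] ⇒ +0.560190 -0.089290 = +0.470901;  D = +0.468259-0.049808i
d^3_{-1,0}: k∈[1..3] ⇒ +0.887428 -0.424346 +0.022546 = +0.485628;  D = +0.484946-0.025719i
d^3_{0,0}: k∈[0..3] ⇒ +0.641667 -0.920487 +0.146718 -0.002598 = -0.134701;  D = -0.134701+0.000000i
d^3_{1,0}: k∈[0..2] ⇒ -0.887428 +0.424346 -0.022546 = -0.485628;  D = -0.484946-0.025719i
d^3_{2,0}: k∈[0..1] ⇒ +0.560190 -0.089290 = +0.470901;  D = +0.468259+0.049808i
d^3_{3,0}: single k=0 term ⇒ -0.182609;  D = -0.180307-0.028905i
Y_3^{m'}(θ=1.3498,φ=3.1645) and Σ D·Y over m':
  (+0.1803-0.0289i)·(-0.3866+0.0266i)  (+0.4683-0.0498i)·(+0.2130-0.0098i)  (+0.4849-0.0257i)·(+0.2395-0.0055i)  (-0.1347+0.0000i)·(-0.2258+0.0000i)  (-0.4849-0.0257i)·(-0.2395-0.0055i)  (+0.4683+0.0498i)·(+0.2130+0.0098i)  (-0.1803-0.0289i)·(+0.3866+0.0266i)
Y_3^0(R⁻¹ n̂) = +0.323079+0.000000i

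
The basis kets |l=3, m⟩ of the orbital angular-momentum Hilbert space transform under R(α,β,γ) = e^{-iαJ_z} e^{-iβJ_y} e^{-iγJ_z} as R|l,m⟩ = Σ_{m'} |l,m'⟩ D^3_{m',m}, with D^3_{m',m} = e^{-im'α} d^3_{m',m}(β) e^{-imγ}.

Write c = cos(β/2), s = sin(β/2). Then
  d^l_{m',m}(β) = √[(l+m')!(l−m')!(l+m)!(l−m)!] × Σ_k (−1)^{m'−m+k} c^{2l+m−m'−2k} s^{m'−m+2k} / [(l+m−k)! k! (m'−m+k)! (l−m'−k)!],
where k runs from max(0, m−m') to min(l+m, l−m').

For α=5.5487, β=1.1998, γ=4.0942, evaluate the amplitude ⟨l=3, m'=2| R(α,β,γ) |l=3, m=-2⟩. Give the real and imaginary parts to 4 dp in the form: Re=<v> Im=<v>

Re=-0.3052 Im=-0.0723

D^3_{2,-2}(5.5487,1.1998,4.0942) = e^{-i·2·5.5487}·d^3_{2,-2}(1.1998)·e^{-i·-2·4.0942}. Compute d first:
c=cos(1.1998/2)=0.825392, s=sin(1.1998/2)=0.564560; N=√[120·1·1·120]=120.000000
Admissible k: 0..1 (factorial args all ≥0)
  k=0: (−1)^4·120.0000/(24)·0.8254^2·0.5646^4 = +0.346044
  k=1: (−1)^5·120.0000/(120)·0.8254^0·0.5646^6 = -0.032379
d^3_{2,-2}(1.1998) = +0.346044 -0.032379 = +0.313665
Phases: e^{-i·(2)·5.5487}=+0.101650+0.994820i, e^{-i·(-2)·4.0942}=-0.328220+0.944601i ⇒ D=-0.305218-0.072300i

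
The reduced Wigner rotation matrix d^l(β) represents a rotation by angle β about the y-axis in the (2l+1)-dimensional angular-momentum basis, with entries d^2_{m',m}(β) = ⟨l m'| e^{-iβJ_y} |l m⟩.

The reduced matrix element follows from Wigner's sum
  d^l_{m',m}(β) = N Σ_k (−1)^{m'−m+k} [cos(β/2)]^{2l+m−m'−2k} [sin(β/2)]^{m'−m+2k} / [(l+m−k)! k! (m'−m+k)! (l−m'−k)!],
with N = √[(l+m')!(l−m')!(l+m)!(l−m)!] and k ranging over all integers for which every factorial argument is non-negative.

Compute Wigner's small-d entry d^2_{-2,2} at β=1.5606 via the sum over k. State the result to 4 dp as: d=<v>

d^2_{-2,2}(β=1.5606) via Wigner's sum:
c=cos(1.5606/2)=0.710703, s=sin(1.5606/2)=0.703493; N=√[1·24·24·1]=24.000000
k: max(0,(2)−(-2))=4 … min(2+(2),2−(-2))=4
  k=4: (−1)^0·24.0000/(24)·0.7107^0·0.7035^4 = +0.244928
d^2_{-2,2}(1.5606) = +0.244928

d=0.2449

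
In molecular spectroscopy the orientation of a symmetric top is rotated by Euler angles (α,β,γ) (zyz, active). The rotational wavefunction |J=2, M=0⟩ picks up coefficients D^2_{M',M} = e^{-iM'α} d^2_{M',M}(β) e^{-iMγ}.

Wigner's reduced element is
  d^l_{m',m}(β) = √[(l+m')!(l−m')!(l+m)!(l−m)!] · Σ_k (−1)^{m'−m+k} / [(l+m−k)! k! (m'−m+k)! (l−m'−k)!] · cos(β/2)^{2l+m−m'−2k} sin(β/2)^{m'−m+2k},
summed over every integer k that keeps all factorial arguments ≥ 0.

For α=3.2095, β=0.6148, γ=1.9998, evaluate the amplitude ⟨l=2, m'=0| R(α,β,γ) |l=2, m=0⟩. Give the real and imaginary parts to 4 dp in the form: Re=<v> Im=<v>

Split into d^2_{0,0}(β=0.6148) × two z-phases.
c=cos(0.6148/2)=0.953124, s=sin(0.6148/2)=0.302582; N=√[2·2·2·2]=4.000000
Admissible k: 0..2 (factorial args all ≥0)
  k=0: (−1)^0·4.0000/(4)·0.9531^4·0.3026^0 = +0.825271
  k=1: (−1)^1·4.0000/(1)·0.9531^2·0.3026^2 = -0.332693
  k=2: (−1)^2·4.0000/(4)·0.9531^0·0.3026^4 = +0.008382
d^2_{0,0}(0.6148) = +0.825271 -0.332693 +0.008382 = +0.500961
D = (+1.000000+0.000000i)·(+0.500961)·(+1.000000+0.000000i) = +0.500961+0.000000i

Re=0.5010 Im=0.0000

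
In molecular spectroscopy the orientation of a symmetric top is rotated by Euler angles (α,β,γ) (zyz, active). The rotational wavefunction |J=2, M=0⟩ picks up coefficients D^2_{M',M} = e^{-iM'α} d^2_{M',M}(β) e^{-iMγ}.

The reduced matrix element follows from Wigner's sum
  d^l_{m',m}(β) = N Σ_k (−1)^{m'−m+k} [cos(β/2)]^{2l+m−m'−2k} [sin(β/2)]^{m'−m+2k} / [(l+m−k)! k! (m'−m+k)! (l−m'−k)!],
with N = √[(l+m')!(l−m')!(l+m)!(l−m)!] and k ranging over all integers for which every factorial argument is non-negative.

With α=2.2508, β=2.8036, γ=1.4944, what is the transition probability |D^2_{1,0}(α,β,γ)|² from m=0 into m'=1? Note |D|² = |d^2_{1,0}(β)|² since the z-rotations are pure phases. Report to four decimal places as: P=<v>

P=0.1468

First d^2_{1,0}(β=2.8036), then the phase factors e^{-i(1)α} and e^{-i(0)γ}:
With c≡cos(β/2)=0.168193 and s≡sin(β/2)=0.985754, N=[6·1·2·2]^{1/2}=4.898979
Admissible k: 0..1 (factorial args all ≥0)
  k=0: (−1)^1·4.8990/(2)·0.1682^3·0.9858^1 = -0.011489
  k=1: (−1)^2·4.8990/(2)·0.1682^1·0.9858^3 = +0.394629
d^2_{1,0}(2.8036) = -0.011489 +0.394629 = +0.383141
|D^2_{1,0}|² = |d^2_{1,0}(β)|² = (+0.383141)² = 0.146797 (the z-rotation phases have unit modulus)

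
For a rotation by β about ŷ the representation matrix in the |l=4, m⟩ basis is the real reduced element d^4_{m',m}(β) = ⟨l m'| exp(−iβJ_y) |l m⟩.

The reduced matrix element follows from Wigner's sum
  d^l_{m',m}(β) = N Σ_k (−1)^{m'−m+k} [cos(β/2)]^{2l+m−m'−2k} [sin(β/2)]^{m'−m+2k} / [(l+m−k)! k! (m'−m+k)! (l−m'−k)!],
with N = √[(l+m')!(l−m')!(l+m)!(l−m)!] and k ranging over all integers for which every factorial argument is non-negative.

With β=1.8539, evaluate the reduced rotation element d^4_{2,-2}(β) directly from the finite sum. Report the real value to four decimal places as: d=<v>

d=-0.1674

d^4_{2,-2}(β=1.8539) via Wigner's sum:
Half-angle: c=0.600276, s=0.799793. N=√(720·2·2·720)=1440.000000
The bounds max(0,m−m')=0 and min(l+m,l−m')=2 give 3 terms
  k=0: (−1)^4·1440.0000/(96)·0.6003^4·0.7998^4 = +0.796903
  k=1: (−1)^5·1440.0000/(120)·0.6003^2·0.7998^6 = -1.131745
  k=2: (−1)^6·1440.0000/(1440)·0.6003^0·0.7998^8 = +0.167425
d^4_{2,-2}(1.8539) = +0.796903 -1.131745 +0.167425 = -0.167416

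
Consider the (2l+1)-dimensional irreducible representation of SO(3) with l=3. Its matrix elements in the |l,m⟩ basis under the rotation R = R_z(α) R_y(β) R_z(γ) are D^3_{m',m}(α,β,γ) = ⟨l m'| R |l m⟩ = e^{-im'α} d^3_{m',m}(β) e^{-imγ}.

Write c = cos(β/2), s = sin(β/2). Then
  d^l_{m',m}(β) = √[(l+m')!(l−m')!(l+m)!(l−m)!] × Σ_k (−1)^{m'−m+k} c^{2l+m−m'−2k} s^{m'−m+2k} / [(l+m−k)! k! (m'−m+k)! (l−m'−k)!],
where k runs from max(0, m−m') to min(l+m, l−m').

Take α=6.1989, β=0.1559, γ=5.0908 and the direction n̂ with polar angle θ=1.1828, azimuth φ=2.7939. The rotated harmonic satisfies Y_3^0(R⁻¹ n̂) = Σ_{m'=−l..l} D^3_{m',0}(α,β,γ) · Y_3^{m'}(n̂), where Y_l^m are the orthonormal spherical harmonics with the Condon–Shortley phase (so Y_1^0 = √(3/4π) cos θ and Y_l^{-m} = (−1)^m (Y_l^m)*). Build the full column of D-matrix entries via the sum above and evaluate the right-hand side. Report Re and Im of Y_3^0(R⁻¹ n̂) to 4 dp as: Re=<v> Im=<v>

Re=-0.2389 Im=0.0000

Need the full column D^3_{m',0} for m'=−3..3 at α=6.1989, β=0.1559, γ=5.0908.
cos(β/2)=0.996963, sin(β/2)=0.077871
d^3_{-3,0}: single k=3 term ⇒ +0.002093;  D = +0.002026-0.000524i
d^3_{-2,0}: k∈[2..3] ⇒ +0.032812 -0.000200 = +0.032612;  D = +0.032149-0.005471i
d^3_{-1,0}: k∈[1..3] ⇒ +0.265683 -0.004863 +0.000010 = +0.260830;  D = +0.259904-0.021958i
d^3_{0,0}: k∈[0..3] ⇒ +0.981918 -0.053915 +0.000329 -0.000000 = +0.928332;  D = +0.928332+0.000000i
d^3_{1,0}: k∈[0..2] ⇒ -0.265683 +0.004863 -0.000010 = -0.260830;  D = -0.259904-0.021958i
d^3_{2,0}: k∈[0..1] ⇒ +0.032812 -0.000200 = +0.032612;  D = +0.032149+0.005471i
d^3_{3,0}: single k=0 term ⇒ -0.002093;  D = -0.002026-0.000524i
Y_3^{m'}(θ=1.1828,φ=2.7939) and Σ D·Y over m':
  (+0.0020-0.0005i)·(-0.1666-0.2859i)  (+0.0321-0.0055i)·(+0.2544+0.2123i)  (+0.2599-0.0220i)·(+0.0800+0.0290i)  (+0.9283+0.0000i)·(-0.3225+0.0000i)  (-0.2599-0.0220i)·(-0.0800+0.0290i)  (+0.0321+0.0055i)·(+0.2544-0.2123i)  (-0.0020-0.0005i)·(+0.1666-0.2859i)
Y_3^0(R⁻¹ n̂) = -0.238854+0.000000i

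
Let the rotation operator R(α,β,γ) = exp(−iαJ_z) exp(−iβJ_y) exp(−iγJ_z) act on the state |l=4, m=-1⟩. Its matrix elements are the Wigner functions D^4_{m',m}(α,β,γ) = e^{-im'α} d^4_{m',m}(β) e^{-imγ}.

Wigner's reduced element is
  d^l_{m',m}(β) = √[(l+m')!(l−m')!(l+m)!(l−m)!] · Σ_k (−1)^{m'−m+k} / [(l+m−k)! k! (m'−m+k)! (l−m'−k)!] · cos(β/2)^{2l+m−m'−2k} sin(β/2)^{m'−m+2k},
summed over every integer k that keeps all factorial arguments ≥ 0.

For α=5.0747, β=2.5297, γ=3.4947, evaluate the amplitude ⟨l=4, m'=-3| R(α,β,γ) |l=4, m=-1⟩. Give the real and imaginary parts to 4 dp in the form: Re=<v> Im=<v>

Re=-0.0839 Im=0.0110

D^4_{-3,-1}(5.0747,2.5297,3.4947) = e^{-i·-3·5.0747}·d^4_{-3,-1}(2.5297)·e^{-i·-1·3.4947}. Compute d first:
Half-angle: c=0.301196, s=0.953562. N=√(1·5040·6·120)=1904.940944
k: max(0,(-1)−(-3))=2 … min(4+(-1),4−(-3))=3
  k=2: (−1)^0·1904.9409/(240)·0.3012^6·0.9536^2 = +0.005388
  k=3: (−1)^1·1904.9409/(144)·0.3012^4·0.9536^4 = -0.090014
d^4_{-3,-1}(2.5297) = +0.005388 -0.090014 = -0.084626
Attach z-rotation phases: D = e^{-i(-3)(5.0747)}·(-0.084626)·e^{-i(-1)(3.4947)} = -0.083903+0.011034i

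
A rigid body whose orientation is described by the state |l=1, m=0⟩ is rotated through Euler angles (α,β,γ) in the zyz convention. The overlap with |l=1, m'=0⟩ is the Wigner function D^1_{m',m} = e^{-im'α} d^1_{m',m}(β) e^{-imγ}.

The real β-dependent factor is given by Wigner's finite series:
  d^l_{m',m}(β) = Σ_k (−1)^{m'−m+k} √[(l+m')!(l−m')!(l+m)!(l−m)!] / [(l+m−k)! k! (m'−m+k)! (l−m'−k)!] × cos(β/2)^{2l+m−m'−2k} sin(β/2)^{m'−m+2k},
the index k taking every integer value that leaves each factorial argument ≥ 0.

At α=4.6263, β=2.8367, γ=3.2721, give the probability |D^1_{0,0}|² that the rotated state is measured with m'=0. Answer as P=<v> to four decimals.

P=0.9099

D^1_{0,0}(4.6263,2.8367,3.2721) = e^{-i·0·4.6263}·d^1_{0,0}(2.8367)·e^{-i·0·3.2721}. Compute d first:
c=cos(2.8367/2)=0.151857, s=sin(2.8367/2)=0.988403; N=√[1·1·1·1]=1.000000
The bounds max(0,m−m')=0 and min(l+m,l−m')=1 give 2 terms
  k=0: (−1)^0·1.0000/(1)·0.1519^2·0.9884^0 = +0.023060
  k=1: (−1)^1·1.0000/(1)·0.1519^0·0.9884^2 = -0.976940
d^1_{0,0}(2.8367) = +0.023060 -0.976940 = -0.953879
|D^1_{0,0}|² = |d^1_{0,0}(β)|² = (-0.953879)² = 0.909885 (the z-rotation phases have unit modulus)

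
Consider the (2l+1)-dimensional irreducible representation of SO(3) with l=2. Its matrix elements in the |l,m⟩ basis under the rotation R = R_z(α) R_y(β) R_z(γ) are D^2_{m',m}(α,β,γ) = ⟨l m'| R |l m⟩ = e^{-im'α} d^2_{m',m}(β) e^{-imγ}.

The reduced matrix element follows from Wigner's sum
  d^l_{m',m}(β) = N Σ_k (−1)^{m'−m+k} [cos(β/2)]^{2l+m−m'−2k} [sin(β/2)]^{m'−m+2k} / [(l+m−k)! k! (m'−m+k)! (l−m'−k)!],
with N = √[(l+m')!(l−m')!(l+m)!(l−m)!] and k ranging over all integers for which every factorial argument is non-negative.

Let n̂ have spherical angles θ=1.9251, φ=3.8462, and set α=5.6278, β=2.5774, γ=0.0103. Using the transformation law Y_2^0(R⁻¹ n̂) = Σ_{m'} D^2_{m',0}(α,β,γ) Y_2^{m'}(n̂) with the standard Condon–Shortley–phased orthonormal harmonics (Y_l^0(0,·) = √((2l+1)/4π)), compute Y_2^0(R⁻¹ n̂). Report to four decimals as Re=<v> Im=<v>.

Re=-0.2819 Im=0.0000

Need the full column D^2_{m',0} for m'=−2..2 at α=5.6278, β=2.5774, γ=0.0103.
cos(β/2)=0.278370, sin(β/2)=0.960474
d^2_{-2,0}: single k=2 term ⇒ +0.175102;  D = +0.045020-0.169216i
d^2_{-1,0}: k∈[1..2] ⇒ +0.050749 -0.604163 = -0.553414;  D = -0.438754+0.337287i
d^2_{0,0}: k∈[0..2] ⇒ +0.006005 -0.285940 +0.851025 = +0.571090;  D = +0.571090+0.000000i
d^2_{1,0}: k∈[0..1] ⇒ -0.050749 +0.604163 = +0.553414;  D = +0.438754+0.337287i
d^2_{2,0}: single k=0 term ⇒ +0.175102;  D = +0.045020+0.169216i
Y_2^{m'}(θ=1.9251,φ=3.8462) and Σ D·Y over m':
  (+0.0450-0.1692i)·(+0.0547-0.3354i)  (-0.4388+0.3373i)·(+0.1915-0.1628i)  (+0.5711+0.0000i)·(-0.2015+0.0000i)  (+0.4388+0.3373i)·(-0.1915-0.1628i)  (+0.0450+0.1692i)·(+0.0547+0.3354i)
Y_2^0(R⁻¹ n̂) = -0.281869+0.000000i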